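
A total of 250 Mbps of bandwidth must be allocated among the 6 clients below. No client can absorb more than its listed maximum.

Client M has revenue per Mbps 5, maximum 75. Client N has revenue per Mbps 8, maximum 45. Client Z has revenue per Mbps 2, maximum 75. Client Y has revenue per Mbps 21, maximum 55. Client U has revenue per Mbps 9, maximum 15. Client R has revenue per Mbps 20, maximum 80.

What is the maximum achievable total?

Highest revenue per Mbps first: Client Y 21 > Client R 20 > Client U 9 > Client N 8 > Client M 5 > Client Z 2.
Client Y: +55 to 55 (cap) ; 195 left.
Give Client R 80 to hit its cap of 80 ; 115 left.
Give Client U 15 to hit its cap of 15 ; 100 left.
Client N: +45 to 45 (cap) ; 55 left.
Client M: +55 (room for 75) → 55. Pool exhausted.
Total = 5×55 + 8×45 + 21×55 + 9×15 + 20×80 = 3525.

3525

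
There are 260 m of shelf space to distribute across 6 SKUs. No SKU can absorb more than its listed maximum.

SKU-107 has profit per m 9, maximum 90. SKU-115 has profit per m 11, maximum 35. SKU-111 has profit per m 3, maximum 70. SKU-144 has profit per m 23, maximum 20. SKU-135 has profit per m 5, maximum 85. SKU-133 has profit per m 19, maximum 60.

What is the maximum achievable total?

3070

Rank by profit per m: SKU-144 23 > SKU-133 19 > SKU-115 11 > SKU-107 9 > SKU-135 5 > SKU-111 3.
Give SKU-144 20 to hit its cap of 20 → 240 left.
SKU-133: +60 to 60 (cap) → 180 left.
SKU-115: +35 to 35 (cap) → 145 left.
SKU-107 takes 90 to reach its cap of 90 → 55 left.
Only 55 left; SKU-135 takes them to reach 55.
Total = 9×90 + 11×35 + 23×20 + 5×55 + 19×60 = 3070.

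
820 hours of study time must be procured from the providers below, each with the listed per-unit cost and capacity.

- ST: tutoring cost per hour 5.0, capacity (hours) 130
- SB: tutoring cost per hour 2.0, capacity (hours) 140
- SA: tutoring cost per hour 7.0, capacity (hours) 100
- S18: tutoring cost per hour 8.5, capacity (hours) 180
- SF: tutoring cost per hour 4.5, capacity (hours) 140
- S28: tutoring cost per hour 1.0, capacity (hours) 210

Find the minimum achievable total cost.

3320

Fill from the cheapest provider first.
Take 210 from S28 at 1.0 ; need 610 more.
Take 140 from SB at 2.0 ; need 470 more.
Take 140 from SF at 4.5 ; need 330 more.
ST (5.0): use full 130 ; 200 hours to go.
SA at 7.0: take all 100 hours ; 100 still needed.
S18 (8.5): take the remaining 100 ; done.
Cost = 210×1.0 + 140×2.0 + 140×4.5 + 130×5.0 + 100×7.0 + 100×8.5 = 3320.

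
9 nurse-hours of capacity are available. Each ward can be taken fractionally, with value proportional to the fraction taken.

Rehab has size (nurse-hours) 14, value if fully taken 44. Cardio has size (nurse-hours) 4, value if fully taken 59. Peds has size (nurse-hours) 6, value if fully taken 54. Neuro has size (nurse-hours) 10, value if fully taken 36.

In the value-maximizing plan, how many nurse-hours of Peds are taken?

Rank by value-to-size ratio: Cardio 59/4≈14.8, Peds 54/6≈9, Neuro 36/10≈3.6, Rehab 44/14≈3.14.
Cardio: take in full, 4 nurse-hours for value 59 ; 5 left.
5 nurse-hours left: a 5/6 share of Peds gives 54×5/6 = 45.

5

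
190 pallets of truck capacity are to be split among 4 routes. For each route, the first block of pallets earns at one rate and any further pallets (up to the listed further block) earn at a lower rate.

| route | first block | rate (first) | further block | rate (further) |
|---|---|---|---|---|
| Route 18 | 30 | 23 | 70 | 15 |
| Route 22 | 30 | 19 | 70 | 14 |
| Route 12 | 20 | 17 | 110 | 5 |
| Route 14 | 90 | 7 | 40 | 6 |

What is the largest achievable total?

3210

Rank every tier by rate: Route 18/T1 23 > Route 22/T1 19 > Route 12/T1 17 > Route 18/T2 15 > Route 22/T2 14 > Route 14/T1 7 > Route 14/T2 6 > Route 12/T2 5.
Fill Route 18 T1 block (30 at 23) → 160 left.
Fill Route 22 T1 block (30 at 19) → 130 left.
Route 12/T1 (17): +20 → 110 left.
Fill Route 18 T2 block (70 at 15) → 40 left.
Route 22 T2 at 14: only 40 left, fill 40.
Total = 23×30 + 19×30 + 17×20 + 15×70 + 14×40 = 3210.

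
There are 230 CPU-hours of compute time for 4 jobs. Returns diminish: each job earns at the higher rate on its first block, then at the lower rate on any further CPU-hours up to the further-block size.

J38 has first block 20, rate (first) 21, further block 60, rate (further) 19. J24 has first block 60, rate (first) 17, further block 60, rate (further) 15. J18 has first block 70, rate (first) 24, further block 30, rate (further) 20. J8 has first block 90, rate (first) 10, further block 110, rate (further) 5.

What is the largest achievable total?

4690

Rank every tier by rate: J18/tier1 24 > J38/tier1 21 > J18/tier2 20 > J38/tier2 19 > J24/tier1 17 > J24/tier2 15 > J8/tier1 10 > J8/tier2 5.
J18 tier1 at 24: fill all 70 → 160 left.
J38 tier1 at 21: fill all 20 → 140 left.
J18/tier2 (20): +30 → 110 left.
Fill J38 tier2 block (60 at 19) → 50 left.
J24/tier1: +50 of 60 at 17; pool empty.
Total = 24×70 + 21×20 + 20×30 + 19×60 + 17×50 = 4690.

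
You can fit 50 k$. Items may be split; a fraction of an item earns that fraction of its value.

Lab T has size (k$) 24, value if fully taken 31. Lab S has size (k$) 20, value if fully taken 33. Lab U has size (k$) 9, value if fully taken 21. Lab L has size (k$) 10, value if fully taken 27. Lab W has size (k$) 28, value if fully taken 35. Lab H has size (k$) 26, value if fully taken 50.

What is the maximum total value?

Rank by value-to-size ratio: Lab L 27/10≈2.7, Lab U 21/9≈2.33, Lab H 50/26≈1.92, Lab S 33/20≈1.65, Lab T 31/24≈1.29, Lab W 35/28≈1.25.
All 10 k$ of Lab L fit (value 27) ; 40 remain.
Lab U: take in full, 9 k$ for value 21 ; 31 left.
Lab H: take in full, 26 k$ for value 50 ; 5 left.
Only 5 k$ remain; take 5/20 of Lab S for value 33×5/20 = 8.25.
Total value = 106.25.

106.25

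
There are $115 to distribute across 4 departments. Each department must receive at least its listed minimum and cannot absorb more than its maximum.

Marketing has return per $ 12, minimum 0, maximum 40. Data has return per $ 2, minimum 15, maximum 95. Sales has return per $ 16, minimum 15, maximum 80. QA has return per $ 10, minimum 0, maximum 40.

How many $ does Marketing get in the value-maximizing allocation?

20

Meeting every minimum uses 0+15+15+0 = 30 $, leaving 85.
Order the departments by return per $: Sales 16 > Marketing 12 > QA 10 > Data 2.
Sales: +65 to 80 (cap) → 20 left.
Marketing: +20 (room for 40) → 20. Pool exhausted.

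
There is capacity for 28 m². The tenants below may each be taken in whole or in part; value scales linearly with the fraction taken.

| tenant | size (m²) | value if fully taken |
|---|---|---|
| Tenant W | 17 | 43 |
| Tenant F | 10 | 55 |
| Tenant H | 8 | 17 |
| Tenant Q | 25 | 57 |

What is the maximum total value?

100.28

Best value per unit of size first: Tenant F 55/10≈5.5, Tenant W 43/17≈2.53, Tenant Q 57/25≈2.28, Tenant H 17/8≈2.12.
All 10 m² of Tenant F fit (value 55) — 18 remain.
Tenant W: take in full, 17 m² for value 43 — 1 left.
Fill the last 1 m² with part of Tenant Q: 1/25 of it earns 2.28.
Total value = 100.28.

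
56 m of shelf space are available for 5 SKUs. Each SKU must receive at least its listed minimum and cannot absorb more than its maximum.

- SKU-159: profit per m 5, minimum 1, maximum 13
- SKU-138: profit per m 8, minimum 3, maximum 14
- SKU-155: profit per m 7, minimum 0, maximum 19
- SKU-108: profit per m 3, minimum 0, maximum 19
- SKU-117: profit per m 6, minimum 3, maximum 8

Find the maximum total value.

364

Meeting every minimum uses 1+3+0+0+3 = 7 m, leaving 49.
Order the SKUs by profit per m: SKU-138 8 > SKU-155 7 > SKU-117 6 > SKU-159 5 > SKU-108 3.
Give SKU-138 11 more to hit its cap of 14 — 38 left.
Give SKU-155 19 more to hit its cap of 19 — 19 left.
Give SKU-117 5 more to hit its cap of 8 — 14 left.
SKU-159 takes 12 more to reach its cap of 13 — 2 left.
Only 2 left; SKU-108 takes them to reach 2.
Total = 5×13 + 8×14 + 7×19 + 3×2 + 6×8 = 364.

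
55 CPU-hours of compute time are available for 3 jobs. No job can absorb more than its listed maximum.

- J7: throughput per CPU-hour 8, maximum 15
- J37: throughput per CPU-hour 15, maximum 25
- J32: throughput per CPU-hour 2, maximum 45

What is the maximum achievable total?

Order the jobs by throughput per CPU-hour: J37 15 > J7 8 > J32 2.
Give J37 25 to hit its cap of 25 ; 30 left.
J7 takes 15 to reach its cap of 15 ; 15 left.
J32 has room for 45 but only 15 remain, so it gets 15.
Total = 8×15 + 15×25 + 2×15 = 525.

525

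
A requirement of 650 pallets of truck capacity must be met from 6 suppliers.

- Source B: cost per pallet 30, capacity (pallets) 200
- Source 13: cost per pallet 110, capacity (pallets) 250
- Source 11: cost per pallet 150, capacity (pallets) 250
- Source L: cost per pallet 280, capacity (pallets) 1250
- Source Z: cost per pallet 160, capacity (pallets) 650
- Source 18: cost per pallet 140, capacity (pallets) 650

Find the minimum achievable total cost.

61500

Cheapest first:
Source B (30): use full 200 → 450 pallets to go.
Source 13 (110): use full 250 → 200 pallets to go.
Source 18 at 140: take 200 of its 650 → requirement met.
Source 11, Source Z, Source L: unused.
Cost = 200×30 + 250×110 + 200×140 = 61500.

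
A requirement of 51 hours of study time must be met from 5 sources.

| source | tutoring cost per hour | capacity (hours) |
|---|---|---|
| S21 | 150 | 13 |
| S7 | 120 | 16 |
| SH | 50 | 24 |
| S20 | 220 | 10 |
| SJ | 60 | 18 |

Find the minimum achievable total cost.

Use sources in increasing cost order.
Take 24 from SH at 50 → need 27 more.
SJ at 60: take all 18 hours → 9 still needed.
Take 9 from S7 at 120 to finish.
S21, S20: unused.
Cost = 24×50 + 18×60 + 9×120 = 3360.

3360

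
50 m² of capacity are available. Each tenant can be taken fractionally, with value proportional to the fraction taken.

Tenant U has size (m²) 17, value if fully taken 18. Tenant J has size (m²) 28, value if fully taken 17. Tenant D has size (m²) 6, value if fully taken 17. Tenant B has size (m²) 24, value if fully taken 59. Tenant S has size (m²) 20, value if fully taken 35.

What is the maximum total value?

111

Rank by value-to-size ratio: Tenant D 17/6≈2.83, Tenant B 59/24≈2.46, Tenant S 35/20≈1.75, Tenant U 18/17≈1.06, Tenant J 17/28≈0.607.
Tenant D: take in full, 6 m² for value 17 — 44 left.
All 24 m² of Tenant B fit (value 59) — 20 remain.
Tenant S: take in full, 20 m² for value 35 — 0 left.
Total value = 111.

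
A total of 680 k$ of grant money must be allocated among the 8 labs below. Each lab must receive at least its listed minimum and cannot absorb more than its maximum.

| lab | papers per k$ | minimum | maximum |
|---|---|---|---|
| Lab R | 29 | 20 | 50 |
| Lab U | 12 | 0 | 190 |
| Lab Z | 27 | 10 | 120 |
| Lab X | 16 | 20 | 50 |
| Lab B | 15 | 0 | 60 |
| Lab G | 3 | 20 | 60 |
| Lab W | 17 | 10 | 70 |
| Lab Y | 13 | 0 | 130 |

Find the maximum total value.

11490

Meeting every minimum uses 20+0+10+20+0+20+10+0 = 80 k$, leaving 600.
Rank by papers per k$: Lab R 29 > Lab Z 27 > Lab W 17 > Lab X 16 > Lab B 15 > Lab Y 13 > Lab U 12 > Lab G 3.
Lab R takes 30 more to reach its cap of 50 — 570 left.
Lab Z takes 110 more to reach its cap of 120 — 460 left.
Give Lab W 60 more to hit its cap of 70 — 400 left.
Lab X takes 30 more to reach its cap of 50 — 370 left.
Give Lab B 60 more to hit its cap of 60 — 310 left.
Lab Y: +130 to 130 (cap) — 180 left.
Lab U has room for 190 more but only 180 remain, so it gets 180.
Total = 29×50 + 12×180 + 27×120 + 16×50 + 15×60 + 3×20 + 17×70 + 13×130 = 11490.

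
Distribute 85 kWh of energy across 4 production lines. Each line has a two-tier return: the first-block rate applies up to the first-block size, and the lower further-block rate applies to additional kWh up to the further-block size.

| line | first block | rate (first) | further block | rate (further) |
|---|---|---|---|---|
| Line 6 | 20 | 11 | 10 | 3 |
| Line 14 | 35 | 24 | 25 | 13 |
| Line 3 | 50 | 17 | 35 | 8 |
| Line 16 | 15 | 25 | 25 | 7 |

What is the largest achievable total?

Treat each block as its own option and order by rate: Line 16/tier1 25 > Line 14/tier1 24 > Line 3/tier1 17 > Line 14/tier2 13 > Line 6/tier1 11 > Line 3/tier2 8 > Line 16/tier2 7 > Line 6/tier2 3.
Fill Line 16 tier1 block (15 at 25) ; 70 left.
Fill Line 14 tier1 block (35 at 24) ; 35 left.
35 remain; put them into Line 3 tier1 at 17.
Total = 25×15 + 24×35 + 17×35 = 1810.

1810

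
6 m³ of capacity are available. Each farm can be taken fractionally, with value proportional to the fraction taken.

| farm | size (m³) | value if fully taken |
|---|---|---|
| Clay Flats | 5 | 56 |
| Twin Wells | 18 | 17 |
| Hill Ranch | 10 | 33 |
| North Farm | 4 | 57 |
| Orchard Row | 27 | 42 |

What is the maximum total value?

Best value per unit of size first: North Farm 57/4≈14.2, Clay Flats 56/5≈11.2, Hill Ranch 33/10≈3.3, Orchard Row 42/27≈1.56, Twin Wells 17/18≈0.944.
North Farm: take in full, 4 m³ for value 57 — 2 left.
Fill the last 2 m³ with part of Clay Flats: 2/5 of it earns 22.4.
Total value = 79.4.

79.4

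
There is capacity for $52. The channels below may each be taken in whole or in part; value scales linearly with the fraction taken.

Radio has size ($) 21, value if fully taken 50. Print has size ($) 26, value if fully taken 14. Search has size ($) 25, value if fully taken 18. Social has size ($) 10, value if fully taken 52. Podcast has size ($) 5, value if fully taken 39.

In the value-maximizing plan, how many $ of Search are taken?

Best value per unit of size first: Podcast 39/5≈7.8, Social 52/10≈5.2, Radio 50/21≈2.38, Search 18/25≈0.72, Print 14/26≈0.538.
Take all of Podcast (5 $, value 39) — 47 $ left.
Social: take in full, 10 $ for value 52 — 37 left.
All 21 $ of Radio fit (value 50) — 16 remain.
Fill the last 16 $ with part of Search: 16/25 of it earns 11.52.

16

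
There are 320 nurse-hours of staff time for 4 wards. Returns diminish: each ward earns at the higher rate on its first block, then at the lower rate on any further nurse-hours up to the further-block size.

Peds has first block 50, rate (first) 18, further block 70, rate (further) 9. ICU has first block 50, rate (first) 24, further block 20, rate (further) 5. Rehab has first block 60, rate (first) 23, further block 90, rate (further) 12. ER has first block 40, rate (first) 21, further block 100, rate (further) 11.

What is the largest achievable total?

Order all 8 blocks by rate: ICU/T1 24 > Rehab/T1 23 > ER/T1 21 > Peds/T1 18 > Rehab/T2 12 > ER/T2 11 > Peds/T2 9 > ICU/T2 5.
ICU T1 at 24: fill all 50 — 270 left.
Fill Rehab T1 block (60 at 23) — 210 left.
Fill ER T1 block (40 at 21) — 170 left.
Peds/T1 (18): +50 — 120 left.
Rehab T2 at 12: fill all 90 — 30 left.
ER T2 at 11: only 30 left, fill 30.
Total = 24×50 + 23×60 + 21×40 + 18×50 + 12×90 + 11×30 = 5730.

5730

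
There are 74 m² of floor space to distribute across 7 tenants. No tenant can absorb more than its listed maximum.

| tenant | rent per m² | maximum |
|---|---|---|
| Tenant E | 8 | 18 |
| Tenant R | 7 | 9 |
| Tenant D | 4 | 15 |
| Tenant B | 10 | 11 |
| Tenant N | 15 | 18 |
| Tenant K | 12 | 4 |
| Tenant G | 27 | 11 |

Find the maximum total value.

Rank by rent per m²: Tenant G 27 > Tenant N 15 > Tenant K 12 > Tenant B 10 > Tenant E 8 > Tenant R 7 > Tenant D 4.
Give Tenant G 11 to hit its cap of 11 → 63 left.
Give Tenant N 18 to hit its cap of 18 → 45 left.
Tenant K takes 4 to reach its cap of 4 → 41 left.
Tenant B: +11 to 11 (cap) → 30 left.
Give Tenant E 18 to hit its cap of 18 → 12 left.
Give Tenant R 9 to hit its cap of 9 → 3 left.
Tenant D: +3 (room for 15) → 3. Pool exhausted.
Total = 8×18 + 7×9 + 4×3 + 10×11 + 15×18 + 12×4 + 27×11 = 944.

944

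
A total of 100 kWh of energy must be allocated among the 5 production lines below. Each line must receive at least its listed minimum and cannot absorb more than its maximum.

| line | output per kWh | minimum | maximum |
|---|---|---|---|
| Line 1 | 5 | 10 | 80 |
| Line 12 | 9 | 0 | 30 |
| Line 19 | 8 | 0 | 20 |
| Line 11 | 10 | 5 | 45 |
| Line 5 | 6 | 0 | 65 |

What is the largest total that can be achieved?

Meeting every minimum uses 10+0+0+5+0 = 15 kWh, leaving 85.
Rank by output per kWh: Line 11 10 > Line 12 9 > Line 19 8 > Line 5 6 > Line 1 5.
Line 11: +40 to 45 (cap) ; 45 left.
Give Line 12 30 more to hit its cap of 30 ; 15 left.
Only 15 left; Line 19 takes them to reach 15.
Total = 5×10 + 9×30 + 8×15 + 10×45 = 890.

890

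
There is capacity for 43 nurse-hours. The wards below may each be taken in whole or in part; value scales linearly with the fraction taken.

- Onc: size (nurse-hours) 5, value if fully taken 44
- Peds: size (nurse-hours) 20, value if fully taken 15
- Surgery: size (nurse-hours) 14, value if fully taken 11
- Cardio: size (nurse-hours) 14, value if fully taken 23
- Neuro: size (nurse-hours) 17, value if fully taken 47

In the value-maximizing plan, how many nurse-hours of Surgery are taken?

Rank by value-to-size ratio: Onc 44/5≈8.8, Neuro 47/17≈2.76, Cardio 23/14≈1.64, Surgery 11/14≈0.786, Peds 15/20≈0.75.
Take all of Onc (5 nurse-hours, value 44) — 38 nurse-hours left.
Take all of Neuro (17 nurse-hours, value 47) — 21 nurse-hours left.
Take all of Cardio (14 nurse-hours, value 23) — 7 nurse-hours left.
Only 7 nurse-hours remain; take 7/14 of Surgery for value 11×7/14 = 5.5.

7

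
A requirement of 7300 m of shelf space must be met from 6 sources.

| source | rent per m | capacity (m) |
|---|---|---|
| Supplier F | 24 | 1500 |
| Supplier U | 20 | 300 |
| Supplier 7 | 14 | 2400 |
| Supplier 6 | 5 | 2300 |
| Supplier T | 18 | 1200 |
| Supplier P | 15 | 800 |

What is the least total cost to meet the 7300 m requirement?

91900

Fill from the cheapest source first.
Supplier 6 at 5: take all 2300 m — 5000 still needed.
Take 2400 from Supplier 7 at 14 — need 2600 more.
Supplier P at 15: take all 800 m — 1800 still needed.
Supplier T (18): use full 1200 — 600 m to go.
Supplier U (20): use full 300 — 300 m to go.
Supplier F at 24: take 300 of its 1500 — requirement met.
Cost = 2300×5 + 2400×14 + 800×15 + 1200×18 + 300×20 + 300×24 = 91900.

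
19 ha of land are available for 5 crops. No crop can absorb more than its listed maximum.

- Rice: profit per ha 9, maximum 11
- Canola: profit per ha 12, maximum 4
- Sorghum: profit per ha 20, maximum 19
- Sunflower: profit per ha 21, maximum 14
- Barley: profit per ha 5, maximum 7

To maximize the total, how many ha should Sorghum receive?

Order the crops by profit per ha: Sunflower 21 > Sorghum 20 > Canola 12 > Rice 9 > Barley 5.
Sunflower takes 14 to reach its cap of 14 ; 5 left.
Sorghum: +5 (room for 19) → 5. Pool exhausted.

5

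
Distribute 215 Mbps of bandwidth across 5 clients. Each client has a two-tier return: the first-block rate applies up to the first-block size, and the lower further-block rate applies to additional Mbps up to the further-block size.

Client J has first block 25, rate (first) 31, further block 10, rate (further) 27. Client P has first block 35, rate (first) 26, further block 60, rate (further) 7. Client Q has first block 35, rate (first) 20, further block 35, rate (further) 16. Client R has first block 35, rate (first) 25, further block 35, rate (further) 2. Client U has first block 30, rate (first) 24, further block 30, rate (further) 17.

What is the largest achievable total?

5000

Order all 10 blocks by rate: Client J/first 31 > Client J/second 27 > Client P/first 26 > Client R/first 25 > Client U/first 24 > Client Q/first 20 > Client U/second 17 > Client Q/second 16 > Client P/second 7 > Client R/second 2.
Fill Client J first block (25 at 31) — 190 left.
Client J/second (27): +10 — 180 left.
Client P first at 26: fill all 35 — 145 left.
Client R first at 25: fill all 35 — 110 left.
Fill Client U first block (30 at 24) — 80 left.
Fill Client Q first block (35 at 20) — 45 left.
Client U second at 17: fill all 30 — 15 left.
15 remain; put them into Client Q second at 16.
Total = 31×25 + 27×10 + 26×35 + 25×35 + 24×30 + 20×35 + 17×30 + 16×15 = 5000.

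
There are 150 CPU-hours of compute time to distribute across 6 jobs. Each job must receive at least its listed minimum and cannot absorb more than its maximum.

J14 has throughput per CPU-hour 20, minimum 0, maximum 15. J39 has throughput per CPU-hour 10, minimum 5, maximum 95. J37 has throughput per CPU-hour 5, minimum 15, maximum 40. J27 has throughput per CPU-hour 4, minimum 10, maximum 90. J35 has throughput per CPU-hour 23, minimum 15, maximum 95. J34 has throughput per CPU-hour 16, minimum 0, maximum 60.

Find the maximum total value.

2810

Meeting every minimum uses 0+5+15+10+15+0 = 45 CPU-hours, leaving 105.
Highest throughput per CPU-hour first: J35 23 > J14 20 > J34 16 > J39 10 > J37 5 > J27 4.
J35 takes 80 more to reach its cap of 95 — 25 left.
J14: +15 to 15 (cap) — 10 left.
Only 10 left; J34 takes them to reach 10.
Total = 20×15 + 10×5 + 5×15 + 4×10 + 23×95 + 16×10 = 2810.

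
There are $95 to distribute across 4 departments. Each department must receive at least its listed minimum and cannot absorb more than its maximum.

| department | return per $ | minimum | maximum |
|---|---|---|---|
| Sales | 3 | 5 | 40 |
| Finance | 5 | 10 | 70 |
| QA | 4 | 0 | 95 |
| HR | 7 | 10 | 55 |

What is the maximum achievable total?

Meeting every minimum uses 5+10+0+10 = 25 $, leaving 70.
Order the departments by return per $: HR 7 > Finance 5 > QA 4 > Sales 3.
HR: +45 to 55 (cap) → 25 left.
Finance: +25 (room for 60) → 35. Pool exhausted.
Total = 3×5 + 5×35 + 7×55 = 575.

575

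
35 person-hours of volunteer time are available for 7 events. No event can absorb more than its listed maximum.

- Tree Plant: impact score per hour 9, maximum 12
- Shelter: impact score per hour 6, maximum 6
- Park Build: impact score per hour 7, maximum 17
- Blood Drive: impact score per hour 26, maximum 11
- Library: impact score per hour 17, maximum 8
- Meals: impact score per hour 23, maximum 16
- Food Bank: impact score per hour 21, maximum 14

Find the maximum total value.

822

Order the events by impact score per hour: Blood Drive 26 > Meals 23 > Food Bank 21 > Library 17 > Tree Plant 9 > Park Build 7 > Shelter 6.
Blood Drive takes 11 to reach its cap of 11 → 24 left.
Give Meals 16 to hit its cap of 16 → 8 left.
Only 8 left; Food Bank takes them to reach 8.
Total = 26×11 + 23×16 + 21×8 = 822.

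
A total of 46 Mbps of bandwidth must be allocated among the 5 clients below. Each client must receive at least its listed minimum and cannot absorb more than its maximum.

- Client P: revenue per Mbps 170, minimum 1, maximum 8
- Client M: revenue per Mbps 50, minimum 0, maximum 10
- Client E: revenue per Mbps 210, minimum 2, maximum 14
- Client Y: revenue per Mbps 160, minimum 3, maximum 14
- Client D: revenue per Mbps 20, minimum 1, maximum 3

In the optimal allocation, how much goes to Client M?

9

Meeting every minimum uses 1+0+2+3+1 = 7 Mbps, leaving 39.
Highest revenue per Mbps first: Client E 210 > Client P 170 > Client Y 160 > Client M 50 > Client D 20.
Give Client E 12 more to hit its cap of 14 → 27 left.
Client P takes 7 more to reach its cap of 8 → 20 left.
Give Client Y 11 more to hit its cap of 14 → 9 left.
Client M has room for 10 more but only 9 remain, so it gets 9.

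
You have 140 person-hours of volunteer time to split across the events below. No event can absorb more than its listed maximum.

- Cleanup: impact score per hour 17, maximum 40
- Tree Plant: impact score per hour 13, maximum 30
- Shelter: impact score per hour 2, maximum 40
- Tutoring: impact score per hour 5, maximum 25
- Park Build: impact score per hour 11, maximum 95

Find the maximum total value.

Rank by impact score per hour: Cleanup 17 > Tree Plant 13 > Park Build 11 > Tutoring 5 > Shelter 2.
Cleanup: +40 to 40 (cap) — 100 left.
Tree Plant takes 30 to reach its cap of 30 — 70 left.
Park Build has room for 95 but only 70 remain, so it gets 70.
Total = 17×40 + 13×30 + 11×70 = 1840.

1840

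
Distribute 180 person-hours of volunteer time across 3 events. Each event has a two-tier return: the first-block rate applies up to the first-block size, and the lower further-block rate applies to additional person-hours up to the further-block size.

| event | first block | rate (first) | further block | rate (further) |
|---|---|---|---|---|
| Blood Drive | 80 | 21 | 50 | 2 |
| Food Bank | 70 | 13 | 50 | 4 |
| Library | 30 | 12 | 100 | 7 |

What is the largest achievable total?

Treat each block as its own option and order by rate: Blood Drive/T1 21 > Food Bank/T1 13 > Library/T1 12 > Library/T2 7 > Food Bank/T2 4 > Blood Drive/T2 2.
Fill Blood Drive T1 block (80 at 21) — 100 left.
Food Bank/T1 (13): +70 — 30 left.
Fill Library T1 block (30 at 12) — 0 left.
Total = 21×80 + 13×70 + 12×30 = 2950.

2950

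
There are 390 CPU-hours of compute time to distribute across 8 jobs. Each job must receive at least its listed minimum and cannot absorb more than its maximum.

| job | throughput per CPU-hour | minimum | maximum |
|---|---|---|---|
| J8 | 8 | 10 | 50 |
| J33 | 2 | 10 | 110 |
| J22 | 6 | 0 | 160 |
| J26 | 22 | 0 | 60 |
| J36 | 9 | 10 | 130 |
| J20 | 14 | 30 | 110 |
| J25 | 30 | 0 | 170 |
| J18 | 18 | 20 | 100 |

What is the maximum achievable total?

8830

Meeting every minimum uses 10+10+0+0+10+30+0+20 = 80 CPU-hours, leaving 310.
Highest throughput per CPU-hour first: J25 30 > J26 22 > J18 18 > J20 14 > J36 9 > J8 8 > J22 6 > J33 2.
J25 takes 170 more to reach its cap of 170 → 140 left.
Give J26 60 more to hit its cap of 60 → 80 left.
Give J18 80 more to hit its cap of 100 → 0 left.
Total = 8×10 + 2×10 + 22×60 + 9×10 + 14×30 + 30×170 + 18×100 = 8830.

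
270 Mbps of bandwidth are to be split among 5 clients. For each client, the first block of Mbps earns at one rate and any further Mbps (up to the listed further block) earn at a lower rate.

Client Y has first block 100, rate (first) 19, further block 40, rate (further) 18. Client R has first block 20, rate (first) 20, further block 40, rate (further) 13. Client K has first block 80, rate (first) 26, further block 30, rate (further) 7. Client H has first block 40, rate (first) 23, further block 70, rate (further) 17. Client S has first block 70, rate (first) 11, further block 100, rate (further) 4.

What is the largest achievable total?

5840

Rank every tier by rate: Client K/first 26 > Client H/first 23 > Client R/first 20 > Client Y/first 19 > Client Y/second 18 > Client H/second 17 > Client R/second 13 > Client S/first 11 > Client K/second 7 > Client S/second 4.
Client K/first (26): +80 ; 190 left.
Fill Client H first block (40 at 23) ; 150 left.
Client R first at 20: fill all 20 ; 130 left.
Fill Client Y first block (100 at 19) ; 30 left.
30 remain; put them into Client Y second at 18.
Total = 26×80 + 23×40 + 20×20 + 19×100 + 18×30 = 5840.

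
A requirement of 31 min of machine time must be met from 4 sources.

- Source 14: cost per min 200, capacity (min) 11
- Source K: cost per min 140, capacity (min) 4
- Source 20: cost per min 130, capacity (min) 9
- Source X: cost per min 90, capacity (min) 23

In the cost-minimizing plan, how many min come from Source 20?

8

Fill from the cheapest source first.
Take 23 from Source X at 90 — need 8 more.
Source 20 (130): take the remaining 8 — done.
Source K, Source 14: unused.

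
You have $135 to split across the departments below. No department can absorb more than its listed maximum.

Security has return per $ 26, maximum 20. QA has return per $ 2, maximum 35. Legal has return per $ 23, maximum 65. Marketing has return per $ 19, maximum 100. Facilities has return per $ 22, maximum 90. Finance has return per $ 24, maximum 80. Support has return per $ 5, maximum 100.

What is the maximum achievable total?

Highest return per $ first: Security 26 > Finance 24 > Legal 23 > Facilities 22 > Marketing 19 > Support 5 > QA 2.
Give Security 20 to hit its cap of 20 — 115 left.
Give Finance 80 to hit its cap of 80 — 35 left.
Only 35 left; Legal takes them to reach 35.
Total = 26×20 + 23×35 + 24×80 = 3245.

3245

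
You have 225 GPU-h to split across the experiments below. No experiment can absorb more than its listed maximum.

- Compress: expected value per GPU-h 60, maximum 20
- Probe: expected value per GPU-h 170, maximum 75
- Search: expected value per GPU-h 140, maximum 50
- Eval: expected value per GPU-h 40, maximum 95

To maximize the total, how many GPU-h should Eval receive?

Highest expected value per GPU-h first: Probe 170 > Search 140 > Compress 60 > Eval 40.
Probe takes 75 to reach its cap of 75 — 150 left.
Search takes 50 to reach its cap of 50 — 100 left.
Give Compress 20 to hit its cap of 20 — 80 left.
Only 80 left; Eval takes them to reach 80.

80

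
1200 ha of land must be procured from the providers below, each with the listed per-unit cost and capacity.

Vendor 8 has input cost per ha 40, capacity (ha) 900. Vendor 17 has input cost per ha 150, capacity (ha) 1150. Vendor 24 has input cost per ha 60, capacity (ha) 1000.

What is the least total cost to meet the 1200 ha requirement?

54000

Cheapest first:
Take 900 from Vendor 8 at 40 → need 300 more.
Take 300 from Vendor 24 at 60 to finish.
Vendor 17: unused.
Cost = 900×40 + 300×60 = 54000.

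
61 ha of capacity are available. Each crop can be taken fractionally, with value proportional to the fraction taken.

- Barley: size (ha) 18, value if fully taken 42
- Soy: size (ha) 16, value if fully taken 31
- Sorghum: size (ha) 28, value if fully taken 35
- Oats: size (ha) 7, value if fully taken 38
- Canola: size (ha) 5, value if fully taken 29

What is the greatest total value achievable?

Rank by value-to-size ratio: Canola 29/5≈5.8, Oats 38/7≈5.43, Barley 42/18≈2.33, Soy 31/16≈1.94, Sorghum 35/28≈1.25.
Canola: take in full, 5 ha for value 29 ; 56 left.
Take all of Oats (7 ha, value 38) ; 49 ha left.
Take all of Barley (18 ha, value 42) ; 31 ha left.
Soy: take in full, 16 ha for value 31 ; 15 left.
Only 15 ha remain; take 15/28 of Sorghum for value 35×15/28 = 18.75.
Total value = 158.75.

158.75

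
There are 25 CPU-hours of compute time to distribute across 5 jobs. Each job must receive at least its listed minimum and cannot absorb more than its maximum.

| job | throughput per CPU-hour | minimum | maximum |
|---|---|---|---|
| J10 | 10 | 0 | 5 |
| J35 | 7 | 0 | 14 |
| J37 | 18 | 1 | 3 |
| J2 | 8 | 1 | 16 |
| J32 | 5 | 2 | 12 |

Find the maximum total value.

234

Meeting every minimum uses 0+0+1+1+2 = 4 CPU-hours, leaving 21.
Highest throughput per CPU-hour first: J37 18 > J10 10 > J2 8 > J35 7 > J32 5.
Give J37 2 more to hit its cap of 3 → 19 left.
J10 takes 5 more to reach its cap of 5 → 14 left.
Only 14 left; J2 takes them to reach 15.
Total = 10×5 + 18×3 + 8×15 + 5×2 = 234.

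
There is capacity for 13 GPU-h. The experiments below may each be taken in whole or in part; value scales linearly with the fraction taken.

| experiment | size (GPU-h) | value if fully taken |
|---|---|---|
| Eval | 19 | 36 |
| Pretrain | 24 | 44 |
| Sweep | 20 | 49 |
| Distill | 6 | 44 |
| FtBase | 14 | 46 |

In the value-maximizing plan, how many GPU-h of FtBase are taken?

7

Best value per unit of size first: Distill 44/6≈7.33, FtBase 46/14≈3.29, Sweep 49/20≈2.45, Eval 36/19≈1.89, Pretrain 44/24≈1.83.
All 6 GPU-h of Distill fit (value 44) ; 7 remain.
Fill the last 7 GPU-h with part of FtBase: 7/14 of it earns 23.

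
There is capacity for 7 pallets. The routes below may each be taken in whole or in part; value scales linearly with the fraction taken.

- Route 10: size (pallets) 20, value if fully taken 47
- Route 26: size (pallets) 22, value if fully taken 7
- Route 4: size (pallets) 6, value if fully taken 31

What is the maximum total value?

Best value per unit of size first: Route 4 31/6≈5.17, Route 10 47/20≈2.35, Route 26 7/22≈0.318.
Route 4: take in full, 6 pallets for value 31 ; 1 left.
Only 1 pallets remain; take 1/20 of Route 10 for value 47×1/20 = 2.35.
Total value = 33.35.

33.35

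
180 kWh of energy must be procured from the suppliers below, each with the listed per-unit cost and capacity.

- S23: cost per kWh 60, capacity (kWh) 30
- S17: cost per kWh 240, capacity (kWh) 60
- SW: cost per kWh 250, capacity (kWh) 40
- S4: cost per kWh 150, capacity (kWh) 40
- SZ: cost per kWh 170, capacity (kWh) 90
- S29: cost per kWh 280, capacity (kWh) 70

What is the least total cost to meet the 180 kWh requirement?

27900

Fill from the cheapest supplier first.
Take 30 from S23 at 60 — need 150 more.
Take 40 from S4 at 150 — need 110 more.
SZ at 170: take all 90 kWh — 20 still needed.
Take 20 from S17 at 240 to finish.
SW, S29: unused.
Cost = 30×60 + 40×150 + 90×170 + 20×240 = 27900.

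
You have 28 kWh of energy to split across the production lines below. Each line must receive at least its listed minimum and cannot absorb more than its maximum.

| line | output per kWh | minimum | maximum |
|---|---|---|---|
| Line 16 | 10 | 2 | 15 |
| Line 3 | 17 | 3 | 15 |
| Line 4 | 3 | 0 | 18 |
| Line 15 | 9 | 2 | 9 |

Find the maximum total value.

383

Meeting every minimum uses 2+3+0+2 = 7 kWh, leaving 21.
Highest output per kWh first: Line 3 17 > Line 16 10 > Line 15 9 > Line 4 3.
Line 3 takes 12 more to reach its cap of 15 ; 9 left.
Line 16 has room for 13 more but only 9 remain, so it gets 11.
Total = 10×11 + 17×15 + 9×2 = 383.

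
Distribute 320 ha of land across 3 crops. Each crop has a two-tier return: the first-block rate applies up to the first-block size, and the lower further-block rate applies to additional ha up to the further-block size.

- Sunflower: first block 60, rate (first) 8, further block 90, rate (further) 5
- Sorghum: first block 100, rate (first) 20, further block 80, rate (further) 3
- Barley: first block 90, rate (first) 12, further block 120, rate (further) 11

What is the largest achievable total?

Order all 6 blocks by rate: Sorghum/first 20 > Barley/first 12 > Barley/second 11 > Sunflower/first 8 > Sunflower/second 5 > Sorghum/second 3.
Sorghum/first (20): +100 — 220 left.
Barley first at 12: fill all 90 — 130 left.
Barley/second (11): +120 — 10 left.
Sunflower/first: +10 of 60 at 8; pool empty.
Total = 20×100 + 12×90 + 11×120 + 8×10 = 4480.

4480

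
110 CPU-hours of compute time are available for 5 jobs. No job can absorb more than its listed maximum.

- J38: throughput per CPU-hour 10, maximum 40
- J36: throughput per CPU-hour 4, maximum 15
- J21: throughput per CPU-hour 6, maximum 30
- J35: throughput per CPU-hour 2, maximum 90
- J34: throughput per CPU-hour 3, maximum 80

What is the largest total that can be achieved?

Rank by throughput per CPU-hour: J38 10 > J21 6 > J36 4 > J34 3 > J35 2.
J38: +40 to 40 (cap) — 70 left.
J21 takes 30 to reach its cap of 30 — 40 left.
Give J36 15 to hit its cap of 15 — 25 left.
Only 25 left; J34 takes them to reach 25.
Total = 10×40 + 4×15 + 6×30 + 3×25 = 715.

715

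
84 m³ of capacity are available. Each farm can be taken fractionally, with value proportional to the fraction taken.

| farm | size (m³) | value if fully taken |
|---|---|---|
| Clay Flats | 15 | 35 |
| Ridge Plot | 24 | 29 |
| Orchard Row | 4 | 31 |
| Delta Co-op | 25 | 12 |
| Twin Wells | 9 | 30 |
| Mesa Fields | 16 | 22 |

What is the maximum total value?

154.68

Best value per unit of size first: Orchard Row 31/4≈7.75, Twin Wells 30/9≈3.33, Clay Flats 35/15≈2.33, Mesa Fields 22/16≈1.38, Ridge Plot 29/24≈1.21, Delta Co-op 12/25≈0.48.
All 4 m³ of Orchard Row fit (value 31) — 80 remain.
Take all of Twin Wells (9 m³, value 30) — 71 m³ left.
All 15 m³ of Clay Flats fit (value 35) — 56 remain.
Mesa Fields: take in full, 16 m³ for value 22 — 40 left.
Ridge Plot: take in full, 24 m³ for value 29 — 16 left.
Only 16 m³ remain; take 16/25 of Delta Co-op for value 12×16/25 = 7.68.
Total value = 154.68.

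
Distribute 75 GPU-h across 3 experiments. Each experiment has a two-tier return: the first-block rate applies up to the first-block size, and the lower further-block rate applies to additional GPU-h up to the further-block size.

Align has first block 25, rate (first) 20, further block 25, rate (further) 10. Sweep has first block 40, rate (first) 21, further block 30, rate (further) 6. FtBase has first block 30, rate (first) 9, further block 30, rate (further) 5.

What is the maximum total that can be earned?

1440

Order all 6 blocks by rate: Sweep/T1 21 > Align/T1 20 > Align/T2 10 > FtBase/T1 9 > Sweep/T2 6 > FtBase/T2 5.
Sweep/T1 (21): +40 → 35 left.
Fill Align T1 block (25 at 20) → 10 left.
10 remain; put them into Align T2 at 10.
Total = 21×40 + 20×25 + 10×10 = 1440.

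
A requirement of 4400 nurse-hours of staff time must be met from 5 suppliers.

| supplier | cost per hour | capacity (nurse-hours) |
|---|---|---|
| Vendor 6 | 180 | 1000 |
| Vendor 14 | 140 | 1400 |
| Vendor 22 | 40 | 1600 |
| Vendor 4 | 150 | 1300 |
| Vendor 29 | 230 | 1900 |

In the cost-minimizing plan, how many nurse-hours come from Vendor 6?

100

Use suppliers in increasing cost order.
Take 1600 from Vendor 22 at 40 → need 2800 more.
Take 1400 from Vendor 14 at 140 → need 1400 more.
Vendor 4 at 150: take all 1300 nurse-hours → 100 still needed.
Take 100 from Vendor 6 at 180 to finish.
Vendor 29: unused.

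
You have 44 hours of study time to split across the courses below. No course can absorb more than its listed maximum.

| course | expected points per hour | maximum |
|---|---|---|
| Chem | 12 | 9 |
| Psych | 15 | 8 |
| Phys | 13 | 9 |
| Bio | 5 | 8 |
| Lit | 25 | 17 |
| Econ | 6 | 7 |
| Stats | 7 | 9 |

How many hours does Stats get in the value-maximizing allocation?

Order the courses by expected points per hour: Lit 25 > Psych 15 > Phys 13 > Chem 12 > Stats 7 > Econ 6 > Bio 5.
Lit takes 17 to reach its cap of 17 — 27 left.
Psych: +8 to 8 (cap) — 19 left.
Phys takes 9 to reach its cap of 9 — 10 left.
Give Chem 9 to hit its cap of 9 — 1 left.
Only 1 left; Stats takes them to reach 1.

1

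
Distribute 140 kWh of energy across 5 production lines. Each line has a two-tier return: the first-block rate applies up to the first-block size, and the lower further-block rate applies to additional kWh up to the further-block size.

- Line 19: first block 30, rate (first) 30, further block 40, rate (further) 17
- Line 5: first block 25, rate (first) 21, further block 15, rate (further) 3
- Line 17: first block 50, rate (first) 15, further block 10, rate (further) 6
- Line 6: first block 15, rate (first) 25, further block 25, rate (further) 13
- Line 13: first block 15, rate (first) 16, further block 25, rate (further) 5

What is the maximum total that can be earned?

2945

Rank every tier by rate: Line 19/tier1 30 > Line 6/tier1 25 > Line 5/tier1 21 > Line 19/tier2 17 > Line 13/tier1 16 > Line 17/tier1 15 > Line 6/tier2 13 > Line 17/tier2 6 > Line 13/tier2 5 > Line 5/tier2 3.
Line 19/tier1 (30): +30 → 110 left.
Fill Line 6 tier1 block (15 at 25) → 95 left.
Fill Line 5 tier1 block (25 at 21) → 70 left.
Fill Line 19 tier2 block (40 at 17) → 30 left.
Fill Line 13 tier1 block (15 at 16) → 15 left.
Line 17/tier1: +15 of 50 at 15; pool empty.
Total = 30×30 + 25×15 + 21×25 + 17×40 + 16×15 + 15×15 = 2945.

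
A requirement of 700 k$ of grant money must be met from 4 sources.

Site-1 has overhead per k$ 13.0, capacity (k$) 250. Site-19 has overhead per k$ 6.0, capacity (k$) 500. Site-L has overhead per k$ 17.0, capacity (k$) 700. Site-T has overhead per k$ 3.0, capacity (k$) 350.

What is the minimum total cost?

Cheapest first:
Site-T (3.0): use full 350 — 350 k$ to go.
Site-19 at 6.0: take 350 of its 500 — requirement met.
Site-1, Site-L: unused.
Cost = 350×3.0 + 350×6.0 = 3150.

3150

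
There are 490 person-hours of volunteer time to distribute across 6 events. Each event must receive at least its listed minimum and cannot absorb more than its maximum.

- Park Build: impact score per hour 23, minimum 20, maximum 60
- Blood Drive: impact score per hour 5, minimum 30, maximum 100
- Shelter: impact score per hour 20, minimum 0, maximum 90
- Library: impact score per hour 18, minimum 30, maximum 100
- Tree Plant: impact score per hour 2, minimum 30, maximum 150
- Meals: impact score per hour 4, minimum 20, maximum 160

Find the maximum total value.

Meeting every minimum uses 20+30+0+30+30+20 = 130 person-hours, leaving 360.
Highest impact score per hour first: Park Build 23 > Shelter 20 > Library 18 > Blood Drive 5 > Meals 4 > Tree Plant 2.
Park Build takes 40 more to reach its cap of 60 — 320 left.
Shelter: +90 to 90 (cap) — 230 left.
Library takes 70 more to reach its cap of 100 — 160 left.
Blood Drive: +70 to 100 (cap) — 90 left.
Meals: +90 (room for 140) → 110. Pool exhausted.
Total = 23×60 + 5×100 + 20×90 + 18×100 + 2×30 + 4×110 = 5980.

5980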